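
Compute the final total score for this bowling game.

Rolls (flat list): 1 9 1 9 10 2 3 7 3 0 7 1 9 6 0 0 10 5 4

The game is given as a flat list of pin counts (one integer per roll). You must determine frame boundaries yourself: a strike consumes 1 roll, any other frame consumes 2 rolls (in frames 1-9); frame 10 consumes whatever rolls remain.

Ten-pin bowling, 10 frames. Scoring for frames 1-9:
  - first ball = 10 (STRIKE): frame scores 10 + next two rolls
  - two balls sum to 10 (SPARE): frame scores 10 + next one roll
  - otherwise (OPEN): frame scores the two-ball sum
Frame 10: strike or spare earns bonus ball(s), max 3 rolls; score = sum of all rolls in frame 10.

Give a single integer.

Answer: 114

Derivation:
Frame 1: SPARE (1+9=10). 10 + next roll (1) = 11. Cumulative: 11
Frame 2: SPARE (1+9=10). 10 + next roll (10) = 20. Cumulative: 31
Frame 3: STRIKE. 10 + next two rolls (2+3) = 15. Cumulative: 46
Frame 4: OPEN (2+3=5). Cumulative: 51
Frame 5: SPARE (7+3=10). 10 + next roll (0) = 10. Cumulative: 61
Frame 6: OPEN (0+7=7). Cumulative: 68
Frame 7: SPARE (1+9=10). 10 + next roll (6) = 16. Cumulative: 84
Frame 8: OPEN (6+0=6). Cumulative: 90
Frame 9: SPARE (0+10=10). 10 + next roll (5) = 15. Cumulative: 105
Frame 10: OPEN. Sum of all frame-10 rolls (5+4) = 9. Cumulative: 114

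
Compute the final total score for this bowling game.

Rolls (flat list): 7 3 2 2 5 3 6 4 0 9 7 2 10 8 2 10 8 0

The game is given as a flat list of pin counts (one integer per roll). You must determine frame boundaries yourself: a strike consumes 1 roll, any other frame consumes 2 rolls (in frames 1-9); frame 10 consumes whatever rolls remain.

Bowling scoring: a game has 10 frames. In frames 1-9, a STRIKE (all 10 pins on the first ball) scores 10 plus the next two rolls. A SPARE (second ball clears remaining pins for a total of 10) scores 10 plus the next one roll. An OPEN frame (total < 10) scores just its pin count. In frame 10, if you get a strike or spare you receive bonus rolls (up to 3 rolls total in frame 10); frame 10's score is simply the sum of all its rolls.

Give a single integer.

Answer: 118

Derivation:
Frame 1: SPARE (7+3=10). 10 + next roll (2) = 12. Cumulative: 12
Frame 2: OPEN (2+2=4). Cumulative: 16
Frame 3: OPEN (5+3=8). Cumulative: 24
Frame 4: SPARE (6+4=10). 10 + next roll (0) = 10. Cumulative: 34
Frame 5: OPEN (0+9=9). Cumulative: 43
Frame 6: OPEN (7+2=9). Cumulative: 52
Frame 7: STRIKE. 10 + next two rolls (8+2) = 20. Cumulative: 72
Frame 8: SPARE (8+2=10). 10 + next roll (10) = 20. Cumulative: 92
Frame 9: STRIKE. 10 + next two rolls (8+0) = 18. Cumulative: 110
Frame 10: OPEN. Sum of all frame-10 rolls (8+0) = 8. Cumulative: 118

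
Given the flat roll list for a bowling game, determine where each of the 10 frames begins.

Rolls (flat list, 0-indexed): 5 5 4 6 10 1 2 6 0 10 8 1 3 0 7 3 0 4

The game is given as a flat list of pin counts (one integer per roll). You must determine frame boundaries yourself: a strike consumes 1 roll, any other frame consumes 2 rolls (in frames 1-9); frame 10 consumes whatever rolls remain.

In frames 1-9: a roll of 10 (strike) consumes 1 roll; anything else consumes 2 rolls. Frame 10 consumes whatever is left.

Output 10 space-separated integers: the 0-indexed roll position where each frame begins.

Answer: 0 2 4 5 7 9 10 12 14 16

Derivation:
Frame 1 starts at roll index 0: rolls=5,5 (sum=10), consumes 2 rolls
Frame 2 starts at roll index 2: rolls=4,6 (sum=10), consumes 2 rolls
Frame 3 starts at roll index 4: roll=10 (strike), consumes 1 roll
Frame 4 starts at roll index 5: rolls=1,2 (sum=3), consumes 2 rolls
Frame 5 starts at roll index 7: rolls=6,0 (sum=6), consumes 2 rolls
Frame 6 starts at roll index 9: roll=10 (strike), consumes 1 roll
Frame 7 starts at roll index 10: rolls=8,1 (sum=9), consumes 2 rolls
Frame 8 starts at roll index 12: rolls=3,0 (sum=3), consumes 2 rolls
Frame 9 starts at roll index 14: rolls=7,3 (sum=10), consumes 2 rolls
Frame 10 starts at roll index 16: 2 remaining rolls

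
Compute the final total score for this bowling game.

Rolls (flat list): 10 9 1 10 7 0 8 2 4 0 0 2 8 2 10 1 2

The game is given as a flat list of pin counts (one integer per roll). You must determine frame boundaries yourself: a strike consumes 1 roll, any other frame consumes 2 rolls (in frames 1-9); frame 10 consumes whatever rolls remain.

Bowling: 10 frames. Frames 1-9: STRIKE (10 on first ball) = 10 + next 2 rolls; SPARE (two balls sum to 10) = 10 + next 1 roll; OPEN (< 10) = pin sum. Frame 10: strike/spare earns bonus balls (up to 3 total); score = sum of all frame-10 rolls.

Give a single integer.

Frame 1: STRIKE. 10 + next two rolls (9+1) = 20. Cumulative: 20
Frame 2: SPARE (9+1=10). 10 + next roll (10) = 20. Cumulative: 40
Frame 3: STRIKE. 10 + next two rolls (7+0) = 17. Cumulative: 57
Frame 4: OPEN (7+0=7). Cumulative: 64
Frame 5: SPARE (8+2=10). 10 + next roll (4) = 14. Cumulative: 78
Frame 6: OPEN (4+0=4). Cumulative: 82
Frame 7: OPEN (0+2=2). Cumulative: 84
Frame 8: SPARE (8+2=10). 10 + next roll (10) = 20. Cumulative: 104
Frame 9: STRIKE. 10 + next two rolls (1+2) = 13. Cumulative: 117
Frame 10: OPEN. Sum of all frame-10 rolls (1+2) = 3. Cumulative: 120

Answer: 120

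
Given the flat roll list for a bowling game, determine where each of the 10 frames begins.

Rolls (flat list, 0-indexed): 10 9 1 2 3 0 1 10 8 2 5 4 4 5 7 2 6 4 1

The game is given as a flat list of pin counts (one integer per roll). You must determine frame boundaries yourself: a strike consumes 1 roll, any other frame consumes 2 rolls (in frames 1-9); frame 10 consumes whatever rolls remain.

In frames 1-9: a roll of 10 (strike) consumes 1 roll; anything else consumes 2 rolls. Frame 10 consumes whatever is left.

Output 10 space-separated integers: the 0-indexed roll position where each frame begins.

Answer: 0 1 3 5 7 8 10 12 14 16

Derivation:
Frame 1 starts at roll index 0: roll=10 (strike), consumes 1 roll
Frame 2 starts at roll index 1: rolls=9,1 (sum=10), consumes 2 rolls
Frame 3 starts at roll index 3: rolls=2,3 (sum=5), consumes 2 rolls
Frame 4 starts at roll index 5: rolls=0,1 (sum=1), consumes 2 rolls
Frame 5 starts at roll index 7: roll=10 (strike), consumes 1 roll
Frame 6 starts at roll index 8: rolls=8,2 (sum=10), consumes 2 rolls
Frame 7 starts at roll index 10: rolls=5,4 (sum=9), consumes 2 rolls
Frame 8 starts at roll index 12: rolls=4,5 (sum=9), consumes 2 rolls
Frame 9 starts at roll index 14: rolls=7,2 (sum=9), consumes 2 rolls
Frame 10 starts at roll index 16: 3 remaining rolls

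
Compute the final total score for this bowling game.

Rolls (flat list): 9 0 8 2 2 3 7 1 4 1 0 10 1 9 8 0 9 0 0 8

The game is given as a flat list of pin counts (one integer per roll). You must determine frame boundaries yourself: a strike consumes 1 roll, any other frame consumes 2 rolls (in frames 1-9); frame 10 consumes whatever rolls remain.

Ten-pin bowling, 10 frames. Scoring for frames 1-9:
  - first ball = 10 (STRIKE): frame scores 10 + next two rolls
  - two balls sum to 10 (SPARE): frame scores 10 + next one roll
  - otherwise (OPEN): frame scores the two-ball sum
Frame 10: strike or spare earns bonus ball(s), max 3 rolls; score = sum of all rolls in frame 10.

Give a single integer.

Frame 1: OPEN (9+0=9). Cumulative: 9
Frame 2: SPARE (8+2=10). 10 + next roll (2) = 12. Cumulative: 21
Frame 3: OPEN (2+3=5). Cumulative: 26
Frame 4: OPEN (7+1=8). Cumulative: 34
Frame 5: OPEN (4+1=5). Cumulative: 39
Frame 6: SPARE (0+10=10). 10 + next roll (1) = 11. Cumulative: 50
Frame 7: SPARE (1+9=10). 10 + next roll (8) = 18. Cumulative: 68
Frame 8: OPEN (8+0=8). Cumulative: 76
Frame 9: OPEN (9+0=9). Cumulative: 85
Frame 10: OPEN. Sum of all frame-10 rolls (0+8) = 8. Cumulative: 93

Answer: 93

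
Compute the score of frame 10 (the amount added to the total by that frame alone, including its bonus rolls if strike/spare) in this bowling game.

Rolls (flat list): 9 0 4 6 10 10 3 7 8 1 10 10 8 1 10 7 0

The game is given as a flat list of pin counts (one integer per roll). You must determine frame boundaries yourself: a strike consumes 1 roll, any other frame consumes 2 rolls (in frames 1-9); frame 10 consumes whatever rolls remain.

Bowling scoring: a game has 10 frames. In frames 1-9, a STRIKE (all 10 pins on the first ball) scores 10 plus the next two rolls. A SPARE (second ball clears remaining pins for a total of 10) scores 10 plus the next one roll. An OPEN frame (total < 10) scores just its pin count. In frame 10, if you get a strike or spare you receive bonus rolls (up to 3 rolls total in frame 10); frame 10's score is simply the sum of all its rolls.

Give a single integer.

Frame 1: OPEN (9+0=9). Cumulative: 9
Frame 2: SPARE (4+6=10). 10 + next roll (10) = 20. Cumulative: 29
Frame 3: STRIKE. 10 + next two rolls (10+3) = 23. Cumulative: 52
Frame 4: STRIKE. 10 + next two rolls (3+7) = 20. Cumulative: 72
Frame 5: SPARE (3+7=10). 10 + next roll (8) = 18. Cumulative: 90
Frame 6: OPEN (8+1=9). Cumulative: 99
Frame 7: STRIKE. 10 + next two rolls (10+8) = 28. Cumulative: 127
Frame 8: STRIKE. 10 + next two rolls (8+1) = 19. Cumulative: 146
Frame 9: OPEN (8+1=9). Cumulative: 155
Frame 10: STRIKE. Sum of all frame-10 rolls (10+7+0) = 17. Cumulative: 172

Answer: 17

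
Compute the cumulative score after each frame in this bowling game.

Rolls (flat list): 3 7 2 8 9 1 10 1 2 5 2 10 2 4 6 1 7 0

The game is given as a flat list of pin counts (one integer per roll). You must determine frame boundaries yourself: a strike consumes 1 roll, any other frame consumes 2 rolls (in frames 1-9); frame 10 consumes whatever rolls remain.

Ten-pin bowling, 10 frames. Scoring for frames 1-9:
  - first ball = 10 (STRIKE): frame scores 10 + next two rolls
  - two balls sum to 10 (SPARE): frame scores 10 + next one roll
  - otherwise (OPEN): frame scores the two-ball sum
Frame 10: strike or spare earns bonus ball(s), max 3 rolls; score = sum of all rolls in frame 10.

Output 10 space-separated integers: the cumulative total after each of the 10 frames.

Frame 1: SPARE (3+7=10). 10 + next roll (2) = 12. Cumulative: 12
Frame 2: SPARE (2+8=10). 10 + next roll (9) = 19. Cumulative: 31
Frame 3: SPARE (9+1=10). 10 + next roll (10) = 20. Cumulative: 51
Frame 4: STRIKE. 10 + next two rolls (1+2) = 13. Cumulative: 64
Frame 5: OPEN (1+2=3). Cumulative: 67
Frame 6: OPEN (5+2=7). Cumulative: 74
Frame 7: STRIKE. 10 + next two rolls (2+4) = 16. Cumulative: 90
Frame 8: OPEN (2+4=6). Cumulative: 96
Frame 9: OPEN (6+1=7). Cumulative: 103
Frame 10: OPEN. Sum of all frame-10 rolls (7+0) = 7. Cumulative: 110

Answer: 12 31 51 64 67 74 90 96 103 110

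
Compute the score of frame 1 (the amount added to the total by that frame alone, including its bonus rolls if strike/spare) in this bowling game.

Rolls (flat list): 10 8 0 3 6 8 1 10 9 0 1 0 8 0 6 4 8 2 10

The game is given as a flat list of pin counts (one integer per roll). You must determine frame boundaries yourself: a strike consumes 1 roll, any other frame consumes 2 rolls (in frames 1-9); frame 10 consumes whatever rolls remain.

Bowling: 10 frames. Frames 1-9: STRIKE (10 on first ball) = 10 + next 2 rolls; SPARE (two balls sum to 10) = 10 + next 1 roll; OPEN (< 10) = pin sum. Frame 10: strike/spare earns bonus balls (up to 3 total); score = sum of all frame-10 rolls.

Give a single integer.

Answer: 18

Derivation:
Frame 1: STRIKE. 10 + next two rolls (8+0) = 18. Cumulative: 18
Frame 2: OPEN (8+0=8). Cumulative: 26
Frame 3: OPEN (3+6=9). Cumulative: 35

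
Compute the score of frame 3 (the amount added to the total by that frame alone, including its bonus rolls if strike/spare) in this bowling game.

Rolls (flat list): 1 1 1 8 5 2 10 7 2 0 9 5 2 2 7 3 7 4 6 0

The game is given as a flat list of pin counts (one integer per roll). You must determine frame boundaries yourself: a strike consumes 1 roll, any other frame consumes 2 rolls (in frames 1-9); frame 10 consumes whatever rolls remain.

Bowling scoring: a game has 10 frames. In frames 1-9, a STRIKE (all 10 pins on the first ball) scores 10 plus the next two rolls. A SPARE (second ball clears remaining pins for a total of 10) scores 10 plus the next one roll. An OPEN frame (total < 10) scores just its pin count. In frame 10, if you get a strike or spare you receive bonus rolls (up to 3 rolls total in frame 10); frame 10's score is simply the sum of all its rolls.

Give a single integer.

Frame 1: OPEN (1+1=2). Cumulative: 2
Frame 2: OPEN (1+8=9). Cumulative: 11
Frame 3: OPEN (5+2=7). Cumulative: 18
Frame 4: STRIKE. 10 + next two rolls (7+2) = 19. Cumulative: 37
Frame 5: OPEN (7+2=9). Cumulative: 46

Answer: 7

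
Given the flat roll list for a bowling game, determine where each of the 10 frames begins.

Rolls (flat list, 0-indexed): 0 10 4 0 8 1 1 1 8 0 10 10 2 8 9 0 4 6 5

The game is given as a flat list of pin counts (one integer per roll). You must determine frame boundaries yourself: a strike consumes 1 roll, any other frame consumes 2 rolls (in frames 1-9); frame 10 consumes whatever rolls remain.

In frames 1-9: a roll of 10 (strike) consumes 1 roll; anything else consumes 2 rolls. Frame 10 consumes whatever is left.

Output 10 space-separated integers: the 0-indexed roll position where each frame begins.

Frame 1 starts at roll index 0: rolls=0,10 (sum=10), consumes 2 rolls
Frame 2 starts at roll index 2: rolls=4,0 (sum=4), consumes 2 rolls
Frame 3 starts at roll index 4: rolls=8,1 (sum=9), consumes 2 rolls
Frame 4 starts at roll index 6: rolls=1,1 (sum=2), consumes 2 rolls
Frame 5 starts at roll index 8: rolls=8,0 (sum=8), consumes 2 rolls
Frame 6 starts at roll index 10: roll=10 (strike), consumes 1 roll
Frame 7 starts at roll index 11: roll=10 (strike), consumes 1 roll
Frame 8 starts at roll index 12: rolls=2,8 (sum=10), consumes 2 rolls
Frame 9 starts at roll index 14: rolls=9,0 (sum=9), consumes 2 rolls
Frame 10 starts at roll index 16: 3 remaining rolls

Answer: 0 2 4 6 8 10 11 12 14 16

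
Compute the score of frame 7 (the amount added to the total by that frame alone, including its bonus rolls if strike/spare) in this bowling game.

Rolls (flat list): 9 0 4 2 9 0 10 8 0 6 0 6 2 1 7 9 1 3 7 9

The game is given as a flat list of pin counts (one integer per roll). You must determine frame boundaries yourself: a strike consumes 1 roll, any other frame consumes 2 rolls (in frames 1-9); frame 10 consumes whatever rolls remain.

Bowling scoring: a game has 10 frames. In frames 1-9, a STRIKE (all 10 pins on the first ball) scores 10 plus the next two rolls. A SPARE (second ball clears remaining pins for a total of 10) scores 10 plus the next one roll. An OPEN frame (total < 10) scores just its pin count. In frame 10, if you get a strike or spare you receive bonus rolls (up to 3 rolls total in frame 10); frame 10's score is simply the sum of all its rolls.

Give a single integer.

Answer: 8

Derivation:
Frame 1: OPEN (9+0=9). Cumulative: 9
Frame 2: OPEN (4+2=6). Cumulative: 15
Frame 3: OPEN (9+0=9). Cumulative: 24
Frame 4: STRIKE. 10 + next two rolls (8+0) = 18. Cumulative: 42
Frame 5: OPEN (8+0=8). Cumulative: 50
Frame 6: OPEN (6+0=6). Cumulative: 56
Frame 7: OPEN (6+2=8). Cumulative: 64
Frame 8: OPEN (1+7=8). Cumulative: 72
Frame 9: SPARE (9+1=10). 10 + next roll (3) = 13. Cumulative: 85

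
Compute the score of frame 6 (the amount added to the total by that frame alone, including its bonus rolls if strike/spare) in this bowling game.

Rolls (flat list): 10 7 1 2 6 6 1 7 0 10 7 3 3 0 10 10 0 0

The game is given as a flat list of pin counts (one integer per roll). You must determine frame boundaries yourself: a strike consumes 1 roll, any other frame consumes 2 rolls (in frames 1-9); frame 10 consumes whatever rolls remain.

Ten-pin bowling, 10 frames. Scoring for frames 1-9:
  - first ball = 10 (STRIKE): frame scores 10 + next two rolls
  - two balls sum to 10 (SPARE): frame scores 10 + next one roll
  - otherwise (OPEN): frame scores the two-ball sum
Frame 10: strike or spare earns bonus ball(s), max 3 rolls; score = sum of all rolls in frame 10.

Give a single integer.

Frame 1: STRIKE. 10 + next two rolls (7+1) = 18. Cumulative: 18
Frame 2: OPEN (7+1=8). Cumulative: 26
Frame 3: OPEN (2+6=8). Cumulative: 34
Frame 4: OPEN (6+1=7). Cumulative: 41
Frame 5: OPEN (7+0=7). Cumulative: 48
Frame 6: STRIKE. 10 + next two rolls (7+3) = 20. Cumulative: 68
Frame 7: SPARE (7+3=10). 10 + next roll (3) = 13. Cumulative: 81
Frame 8: OPEN (3+0=3). Cumulative: 84

Answer: 20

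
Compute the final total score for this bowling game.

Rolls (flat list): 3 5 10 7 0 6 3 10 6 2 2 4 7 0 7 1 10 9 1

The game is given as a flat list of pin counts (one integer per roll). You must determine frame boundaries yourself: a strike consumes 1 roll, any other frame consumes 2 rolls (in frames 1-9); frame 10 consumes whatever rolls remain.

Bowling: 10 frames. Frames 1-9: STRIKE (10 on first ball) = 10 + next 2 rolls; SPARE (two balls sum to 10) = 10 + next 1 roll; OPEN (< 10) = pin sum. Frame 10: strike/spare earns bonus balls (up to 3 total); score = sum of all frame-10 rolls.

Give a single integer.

Frame 1: OPEN (3+5=8). Cumulative: 8
Frame 2: STRIKE. 10 + next two rolls (7+0) = 17. Cumulative: 25
Frame 3: OPEN (7+0=7). Cumulative: 32
Frame 4: OPEN (6+3=9). Cumulative: 41
Frame 5: STRIKE. 10 + next two rolls (6+2) = 18. Cumulative: 59
Frame 6: OPEN (6+2=8). Cumulative: 67
Frame 7: OPEN (2+4=6). Cumulative: 73
Frame 8: OPEN (7+0=7). Cumulative: 80
Frame 9: OPEN (7+1=8). Cumulative: 88
Frame 10: STRIKE. Sum of all frame-10 rolls (10+9+1) = 20. Cumulative: 108

Answer: 108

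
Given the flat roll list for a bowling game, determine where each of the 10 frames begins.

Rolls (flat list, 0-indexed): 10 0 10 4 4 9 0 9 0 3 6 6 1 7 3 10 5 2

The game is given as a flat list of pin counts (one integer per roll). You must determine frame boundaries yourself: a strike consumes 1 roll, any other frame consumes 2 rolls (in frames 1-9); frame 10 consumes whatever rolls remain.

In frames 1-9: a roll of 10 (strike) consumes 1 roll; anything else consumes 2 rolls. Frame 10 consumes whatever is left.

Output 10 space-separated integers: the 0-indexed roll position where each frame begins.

Frame 1 starts at roll index 0: roll=10 (strike), consumes 1 roll
Frame 2 starts at roll index 1: rolls=0,10 (sum=10), consumes 2 rolls
Frame 3 starts at roll index 3: rolls=4,4 (sum=8), consumes 2 rolls
Frame 4 starts at roll index 5: rolls=9,0 (sum=9), consumes 2 rolls
Frame 5 starts at roll index 7: rolls=9,0 (sum=9), consumes 2 rolls
Frame 6 starts at roll index 9: rolls=3,6 (sum=9), consumes 2 rolls
Frame 7 starts at roll index 11: rolls=6,1 (sum=7), consumes 2 rolls
Frame 8 starts at roll index 13: rolls=7,3 (sum=10), consumes 2 rolls
Frame 9 starts at roll index 15: roll=10 (strike), consumes 1 roll
Frame 10 starts at roll index 16: 2 remaining rolls

Answer: 0 1 3 5 7 9 11 13 15 16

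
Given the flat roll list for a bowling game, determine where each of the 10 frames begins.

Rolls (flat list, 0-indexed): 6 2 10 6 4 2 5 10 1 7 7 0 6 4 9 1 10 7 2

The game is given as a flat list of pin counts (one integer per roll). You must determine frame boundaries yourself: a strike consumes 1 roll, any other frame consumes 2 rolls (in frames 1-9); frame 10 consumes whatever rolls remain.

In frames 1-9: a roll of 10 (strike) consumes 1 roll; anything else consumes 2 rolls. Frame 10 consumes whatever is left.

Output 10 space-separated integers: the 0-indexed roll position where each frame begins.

Frame 1 starts at roll index 0: rolls=6,2 (sum=8), consumes 2 rolls
Frame 2 starts at roll index 2: roll=10 (strike), consumes 1 roll
Frame 3 starts at roll index 3: rolls=6,4 (sum=10), consumes 2 rolls
Frame 4 starts at roll index 5: rolls=2,5 (sum=7), consumes 2 rolls
Frame 5 starts at roll index 7: roll=10 (strike), consumes 1 roll
Frame 6 starts at roll index 8: rolls=1,7 (sum=8), consumes 2 rolls
Frame 7 starts at roll index 10: rolls=7,0 (sum=7), consumes 2 rolls
Frame 8 starts at roll index 12: rolls=6,4 (sum=10), consumes 2 rolls
Frame 9 starts at roll index 14: rolls=9,1 (sum=10), consumes 2 rolls
Frame 10 starts at roll index 16: 3 remaining rolls

Answer: 0 2 3 5 7 8 10 12 14 16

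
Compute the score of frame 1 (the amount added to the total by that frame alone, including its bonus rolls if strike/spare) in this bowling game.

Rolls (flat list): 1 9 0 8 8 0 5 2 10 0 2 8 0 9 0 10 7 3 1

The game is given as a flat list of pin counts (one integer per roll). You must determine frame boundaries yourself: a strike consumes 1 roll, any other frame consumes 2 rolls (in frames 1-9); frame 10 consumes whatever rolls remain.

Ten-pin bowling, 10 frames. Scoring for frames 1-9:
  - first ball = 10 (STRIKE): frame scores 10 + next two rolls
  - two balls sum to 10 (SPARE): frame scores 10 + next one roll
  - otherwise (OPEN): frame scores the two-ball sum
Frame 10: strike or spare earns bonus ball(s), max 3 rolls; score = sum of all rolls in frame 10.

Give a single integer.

Answer: 10

Derivation:
Frame 1: SPARE (1+9=10). 10 + next roll (0) = 10. Cumulative: 10
Frame 2: OPEN (0+8=8). Cumulative: 18
Frame 3: OPEN (8+0=8). Cumulative: 26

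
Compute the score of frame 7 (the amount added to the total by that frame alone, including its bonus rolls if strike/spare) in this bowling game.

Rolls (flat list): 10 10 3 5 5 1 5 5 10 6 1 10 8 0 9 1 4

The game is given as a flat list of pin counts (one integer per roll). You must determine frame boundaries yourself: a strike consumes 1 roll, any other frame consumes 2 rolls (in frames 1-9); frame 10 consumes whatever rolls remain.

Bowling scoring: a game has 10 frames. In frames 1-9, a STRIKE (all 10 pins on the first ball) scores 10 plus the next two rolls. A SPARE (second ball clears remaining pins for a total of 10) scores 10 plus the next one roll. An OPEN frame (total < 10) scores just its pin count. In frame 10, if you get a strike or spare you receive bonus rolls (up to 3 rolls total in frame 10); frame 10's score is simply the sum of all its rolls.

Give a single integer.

Frame 1: STRIKE. 10 + next two rolls (10+3) = 23. Cumulative: 23
Frame 2: STRIKE. 10 + next two rolls (3+5) = 18. Cumulative: 41
Frame 3: OPEN (3+5=8). Cumulative: 49
Frame 4: OPEN (5+1=6). Cumulative: 55
Frame 5: SPARE (5+5=10). 10 + next roll (10) = 20. Cumulative: 75
Frame 6: STRIKE. 10 + next two rolls (6+1) = 17. Cumulative: 92
Frame 7: OPEN (6+1=7). Cumulative: 99
Frame 8: STRIKE. 10 + next two rolls (8+0) = 18. Cumulative: 117
Frame 9: OPEN (8+0=8). Cumulative: 125

Answer: 7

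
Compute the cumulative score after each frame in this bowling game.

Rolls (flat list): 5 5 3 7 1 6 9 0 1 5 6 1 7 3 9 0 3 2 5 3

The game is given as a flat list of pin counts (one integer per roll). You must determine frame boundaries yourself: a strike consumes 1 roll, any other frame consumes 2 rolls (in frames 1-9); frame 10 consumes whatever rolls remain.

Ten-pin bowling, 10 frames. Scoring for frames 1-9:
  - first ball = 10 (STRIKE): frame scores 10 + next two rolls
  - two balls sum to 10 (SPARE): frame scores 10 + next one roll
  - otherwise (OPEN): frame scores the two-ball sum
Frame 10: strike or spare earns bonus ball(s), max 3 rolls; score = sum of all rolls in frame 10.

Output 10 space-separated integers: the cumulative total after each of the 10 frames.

Frame 1: SPARE (5+5=10). 10 + next roll (3) = 13. Cumulative: 13
Frame 2: SPARE (3+7=10). 10 + next roll (1) = 11. Cumulative: 24
Frame 3: OPEN (1+6=7). Cumulative: 31
Frame 4: OPEN (9+0=9). Cumulative: 40
Frame 5: OPEN (1+5=6). Cumulative: 46
Frame 6: OPEN (6+1=7). Cumulative: 53
Frame 7: SPARE (7+3=10). 10 + next roll (9) = 19. Cumulative: 72
Frame 8: OPEN (9+0=9). Cumulative: 81
Frame 9: OPEN (3+2=5). Cumulative: 86
Frame 10: OPEN. Sum of all frame-10 rolls (5+3) = 8. Cumulative: 94

Answer: 13 24 31 40 46 53 72 81 86 94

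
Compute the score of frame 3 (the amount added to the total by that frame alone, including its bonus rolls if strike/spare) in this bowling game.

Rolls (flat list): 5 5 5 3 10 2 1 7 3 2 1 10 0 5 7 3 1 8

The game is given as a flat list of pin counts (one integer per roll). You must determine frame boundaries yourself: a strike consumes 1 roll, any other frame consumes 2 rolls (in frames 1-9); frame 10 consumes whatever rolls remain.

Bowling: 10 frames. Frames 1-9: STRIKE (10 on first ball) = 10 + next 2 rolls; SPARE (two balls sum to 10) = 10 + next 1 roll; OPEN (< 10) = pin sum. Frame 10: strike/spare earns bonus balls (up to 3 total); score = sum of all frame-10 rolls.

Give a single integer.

Frame 1: SPARE (5+5=10). 10 + next roll (5) = 15. Cumulative: 15
Frame 2: OPEN (5+3=8). Cumulative: 23
Frame 3: STRIKE. 10 + next two rolls (2+1) = 13. Cumulative: 36
Frame 4: OPEN (2+1=3). Cumulative: 39
Frame 5: SPARE (7+3=10). 10 + next roll (2) = 12. Cumulative: 51

Answer: 13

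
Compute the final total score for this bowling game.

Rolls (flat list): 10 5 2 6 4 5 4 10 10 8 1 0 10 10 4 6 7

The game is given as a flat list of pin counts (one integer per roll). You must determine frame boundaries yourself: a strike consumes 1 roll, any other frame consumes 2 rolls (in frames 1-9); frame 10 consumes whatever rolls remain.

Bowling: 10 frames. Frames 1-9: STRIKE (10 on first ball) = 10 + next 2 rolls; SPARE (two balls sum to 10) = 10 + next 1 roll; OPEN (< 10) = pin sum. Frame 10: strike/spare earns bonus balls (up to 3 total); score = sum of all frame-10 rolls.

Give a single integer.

Answer: 161

Derivation:
Frame 1: STRIKE. 10 + next two rolls (5+2) = 17. Cumulative: 17
Frame 2: OPEN (5+2=7). Cumulative: 24
Frame 3: SPARE (6+4=10). 10 + next roll (5) = 15. Cumulative: 39
Frame 4: OPEN (5+4=9). Cumulative: 48
Frame 5: STRIKE. 10 + next two rolls (10+8) = 28. Cumulative: 76
Frame 6: STRIKE. 10 + next two rolls (8+1) = 19. Cumulative: 95
Frame 7: OPEN (8+1=9). Cumulative: 104
Frame 8: SPARE (0+10=10). 10 + next roll (10) = 20. Cumulative: 124
Frame 9: STRIKE. 10 + next two rolls (4+6) = 20. Cumulative: 144
Frame 10: SPARE. Sum of all frame-10 rolls (4+6+7) = 17. Cumulative: 161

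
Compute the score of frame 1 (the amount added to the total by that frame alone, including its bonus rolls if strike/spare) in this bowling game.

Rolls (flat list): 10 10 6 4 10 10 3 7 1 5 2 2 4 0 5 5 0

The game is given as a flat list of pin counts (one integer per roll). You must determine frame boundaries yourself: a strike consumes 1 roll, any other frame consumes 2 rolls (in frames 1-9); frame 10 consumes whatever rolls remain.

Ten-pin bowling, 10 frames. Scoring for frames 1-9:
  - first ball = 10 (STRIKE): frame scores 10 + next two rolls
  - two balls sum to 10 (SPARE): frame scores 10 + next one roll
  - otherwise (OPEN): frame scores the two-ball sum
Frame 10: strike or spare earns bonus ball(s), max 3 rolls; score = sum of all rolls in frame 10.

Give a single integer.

Answer: 26

Derivation:
Frame 1: STRIKE. 10 + next two rolls (10+6) = 26. Cumulative: 26
Frame 2: STRIKE. 10 + next two rolls (6+4) = 20. Cumulative: 46
Frame 3: SPARE (6+4=10). 10 + next roll (10) = 20. Cumulative: 66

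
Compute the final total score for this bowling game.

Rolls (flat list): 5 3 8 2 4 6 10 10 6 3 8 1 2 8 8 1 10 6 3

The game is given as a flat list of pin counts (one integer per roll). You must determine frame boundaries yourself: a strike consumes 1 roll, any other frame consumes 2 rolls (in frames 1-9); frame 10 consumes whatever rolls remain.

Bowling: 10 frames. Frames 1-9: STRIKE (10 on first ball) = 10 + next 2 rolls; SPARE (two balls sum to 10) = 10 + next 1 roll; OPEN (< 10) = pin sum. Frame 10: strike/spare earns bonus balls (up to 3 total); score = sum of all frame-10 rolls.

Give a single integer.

Answer: 151

Derivation:
Frame 1: OPEN (5+3=8). Cumulative: 8
Frame 2: SPARE (8+2=10). 10 + next roll (4) = 14. Cumulative: 22
Frame 3: SPARE (4+6=10). 10 + next roll (10) = 20. Cumulative: 42
Frame 4: STRIKE. 10 + next two rolls (10+6) = 26. Cumulative: 68
Frame 5: STRIKE. 10 + next two rolls (6+3) = 19. Cumulative: 87
Frame 6: OPEN (6+3=9). Cumulative: 96
Frame 7: OPEN (8+1=9). Cumulative: 105
Frame 8: SPARE (2+8=10). 10 + next roll (8) = 18. Cumulative: 123
Frame 9: OPEN (8+1=9). Cumulative: 132
Frame 10: STRIKE. Sum of all frame-10 rolls (10+6+3) = 19. Cumulative: 151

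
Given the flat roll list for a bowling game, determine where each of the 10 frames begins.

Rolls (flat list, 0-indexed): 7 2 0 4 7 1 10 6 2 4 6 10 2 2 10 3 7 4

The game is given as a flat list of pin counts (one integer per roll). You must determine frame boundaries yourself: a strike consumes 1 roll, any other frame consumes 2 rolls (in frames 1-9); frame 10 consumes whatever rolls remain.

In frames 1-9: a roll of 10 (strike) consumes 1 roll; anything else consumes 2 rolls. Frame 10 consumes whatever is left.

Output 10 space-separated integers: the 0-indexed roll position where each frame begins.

Answer: 0 2 4 6 7 9 11 12 14 15

Derivation:
Frame 1 starts at roll index 0: rolls=7,2 (sum=9), consumes 2 rolls
Frame 2 starts at roll index 2: rolls=0,4 (sum=4), consumes 2 rolls
Frame 3 starts at roll index 4: rolls=7,1 (sum=8), consumes 2 rolls
Frame 4 starts at roll index 6: roll=10 (strike), consumes 1 roll
Frame 5 starts at roll index 7: rolls=6,2 (sum=8), consumes 2 rolls
Frame 6 starts at roll index 9: rolls=4,6 (sum=10), consumes 2 rolls
Frame 7 starts at roll index 11: roll=10 (strike), consumes 1 roll
Frame 8 starts at roll index 12: rolls=2,2 (sum=4), consumes 2 rolls
Frame 9 starts at roll index 14: roll=10 (strike), consumes 1 roll
Frame 10 starts at roll index 15: 3 remaining rolls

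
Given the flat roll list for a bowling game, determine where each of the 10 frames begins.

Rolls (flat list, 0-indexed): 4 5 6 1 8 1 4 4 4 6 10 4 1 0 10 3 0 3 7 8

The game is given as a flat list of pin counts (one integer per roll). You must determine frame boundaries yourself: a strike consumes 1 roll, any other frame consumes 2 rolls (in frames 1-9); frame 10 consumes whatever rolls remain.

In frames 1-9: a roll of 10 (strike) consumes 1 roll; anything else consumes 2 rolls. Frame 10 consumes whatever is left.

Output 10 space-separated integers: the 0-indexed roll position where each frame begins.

Answer: 0 2 4 6 8 10 11 13 15 17

Derivation:
Frame 1 starts at roll index 0: rolls=4,5 (sum=9), consumes 2 rolls
Frame 2 starts at roll index 2: rolls=6,1 (sum=7), consumes 2 rolls
Frame 3 starts at roll index 4: rolls=8,1 (sum=9), consumes 2 rolls
Frame 4 starts at roll index 6: rolls=4,4 (sum=8), consumes 2 rolls
Frame 5 starts at roll index 8: rolls=4,6 (sum=10), consumes 2 rolls
Frame 6 starts at roll index 10: roll=10 (strike), consumes 1 roll
Frame 7 starts at roll index 11: rolls=4,1 (sum=5), consumes 2 rolls
Frame 8 starts at roll index 13: rolls=0,10 (sum=10), consumes 2 rolls
Frame 9 starts at roll index 15: rolls=3,0 (sum=3), consumes 2 rolls
Frame 10 starts at roll index 17: 3 remaining rolls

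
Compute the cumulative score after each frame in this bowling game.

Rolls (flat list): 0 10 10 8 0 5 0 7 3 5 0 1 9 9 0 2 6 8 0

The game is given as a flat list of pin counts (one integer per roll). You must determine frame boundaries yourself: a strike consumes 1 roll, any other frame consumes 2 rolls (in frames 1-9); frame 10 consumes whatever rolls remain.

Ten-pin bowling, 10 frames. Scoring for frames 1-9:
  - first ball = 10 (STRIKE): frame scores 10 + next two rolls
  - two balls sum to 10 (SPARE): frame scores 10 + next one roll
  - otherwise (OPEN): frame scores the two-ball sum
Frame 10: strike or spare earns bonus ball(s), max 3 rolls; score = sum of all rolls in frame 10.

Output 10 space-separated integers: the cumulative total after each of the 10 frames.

Answer: 20 38 46 51 66 71 90 99 107 115

Derivation:
Frame 1: SPARE (0+10=10). 10 + next roll (10) = 20. Cumulative: 20
Frame 2: STRIKE. 10 + next two rolls (8+0) = 18. Cumulative: 38
Frame 3: OPEN (8+0=8). Cumulative: 46
Frame 4: OPEN (5+0=5). Cumulative: 51
Frame 5: SPARE (7+3=10). 10 + next roll (5) = 15. Cumulative: 66
Frame 6: OPEN (5+0=5). Cumulative: 71
Frame 7: SPARE (1+9=10). 10 + next roll (9) = 19. Cumulative: 90
Frame 8: OPEN (9+0=9). Cumulative: 99
Frame 9: OPEN (2+6=8). Cumulative: 107
Frame 10: OPEN. Sum of all frame-10 rolls (8+0) = 8. Cumulative: 115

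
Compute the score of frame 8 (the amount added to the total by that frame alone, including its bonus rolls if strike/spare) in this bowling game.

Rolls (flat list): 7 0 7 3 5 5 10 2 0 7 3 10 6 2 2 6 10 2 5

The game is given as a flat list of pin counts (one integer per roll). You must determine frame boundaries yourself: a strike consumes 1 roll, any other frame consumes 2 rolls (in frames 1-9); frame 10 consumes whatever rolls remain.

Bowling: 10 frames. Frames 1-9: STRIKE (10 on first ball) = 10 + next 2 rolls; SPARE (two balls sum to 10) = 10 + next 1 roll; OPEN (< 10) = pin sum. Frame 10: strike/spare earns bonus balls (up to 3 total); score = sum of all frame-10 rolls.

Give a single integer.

Answer: 8

Derivation:
Frame 1: OPEN (7+0=7). Cumulative: 7
Frame 2: SPARE (7+3=10). 10 + next roll (5) = 15. Cumulative: 22
Frame 3: SPARE (5+5=10). 10 + next roll (10) = 20. Cumulative: 42
Frame 4: STRIKE. 10 + next two rolls (2+0) = 12. Cumulative: 54
Frame 5: OPEN (2+0=2). Cumulative: 56
Frame 6: SPARE (7+3=10). 10 + next roll (10) = 20. Cumulative: 76
Frame 7: STRIKE. 10 + next two rolls (6+2) = 18. Cumulative: 94
Frame 8: OPEN (6+2=8). Cumulative: 102
Frame 9: OPEN (2+6=8). Cumulative: 110
Frame 10: STRIKE. Sum of all frame-10 rolls (10+2+5) = 17. Cumulative: 127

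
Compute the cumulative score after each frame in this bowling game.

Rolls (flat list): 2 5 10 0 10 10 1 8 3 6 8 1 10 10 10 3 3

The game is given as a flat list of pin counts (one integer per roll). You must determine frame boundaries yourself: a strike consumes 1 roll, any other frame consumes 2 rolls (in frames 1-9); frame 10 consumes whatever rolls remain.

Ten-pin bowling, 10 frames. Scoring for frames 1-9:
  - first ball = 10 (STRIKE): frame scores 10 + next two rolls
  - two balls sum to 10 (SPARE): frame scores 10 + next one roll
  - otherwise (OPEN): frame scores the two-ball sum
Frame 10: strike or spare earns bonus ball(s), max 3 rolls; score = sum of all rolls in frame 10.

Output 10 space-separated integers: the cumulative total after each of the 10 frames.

Answer: 7 27 47 66 75 84 93 123 146 162

Derivation:
Frame 1: OPEN (2+5=7). Cumulative: 7
Frame 2: STRIKE. 10 + next two rolls (0+10) = 20. Cumulative: 27
Frame 3: SPARE (0+10=10). 10 + next roll (10) = 20. Cumulative: 47
Frame 4: STRIKE. 10 + next two rolls (1+8) = 19. Cumulative: 66
Frame 5: OPEN (1+8=9). Cumulative: 75
Frame 6: OPEN (3+6=9). Cumulative: 84
Frame 7: OPEN (8+1=9). Cumulative: 93
Frame 8: STRIKE. 10 + next two rolls (10+10) = 30. Cumulative: 123
Frame 9: STRIKE. 10 + next two rolls (10+3) = 23. Cumulative: 146
Frame 10: STRIKE. Sum of all frame-10 rolls (10+3+3) = 16. Cumulative: 162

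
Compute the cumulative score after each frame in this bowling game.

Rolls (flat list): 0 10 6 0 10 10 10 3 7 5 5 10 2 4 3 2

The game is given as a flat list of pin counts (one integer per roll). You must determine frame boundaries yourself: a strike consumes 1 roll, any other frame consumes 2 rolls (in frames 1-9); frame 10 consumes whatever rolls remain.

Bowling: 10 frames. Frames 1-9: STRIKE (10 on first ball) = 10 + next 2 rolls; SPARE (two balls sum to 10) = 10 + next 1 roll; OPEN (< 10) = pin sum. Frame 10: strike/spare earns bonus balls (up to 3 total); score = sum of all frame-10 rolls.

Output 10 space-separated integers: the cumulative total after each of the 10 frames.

Frame 1: SPARE (0+10=10). 10 + next roll (6) = 16. Cumulative: 16
Frame 2: OPEN (6+0=6). Cumulative: 22
Frame 3: STRIKE. 10 + next two rolls (10+10) = 30. Cumulative: 52
Frame 4: STRIKE. 10 + next two rolls (10+3) = 23. Cumulative: 75
Frame 5: STRIKE. 10 + next two rolls (3+7) = 20. Cumulative: 95
Frame 6: SPARE (3+7=10). 10 + next roll (5) = 15. Cumulative: 110
Frame 7: SPARE (5+5=10). 10 + next roll (10) = 20. Cumulative: 130
Frame 8: STRIKE. 10 + next two rolls (2+4) = 16. Cumulative: 146
Frame 9: OPEN (2+4=6). Cumulative: 152
Frame 10: OPEN. Sum of all frame-10 rolls (3+2) = 5. Cumulative: 157

Answer: 16 22 52 75 95 110 130 146 152 157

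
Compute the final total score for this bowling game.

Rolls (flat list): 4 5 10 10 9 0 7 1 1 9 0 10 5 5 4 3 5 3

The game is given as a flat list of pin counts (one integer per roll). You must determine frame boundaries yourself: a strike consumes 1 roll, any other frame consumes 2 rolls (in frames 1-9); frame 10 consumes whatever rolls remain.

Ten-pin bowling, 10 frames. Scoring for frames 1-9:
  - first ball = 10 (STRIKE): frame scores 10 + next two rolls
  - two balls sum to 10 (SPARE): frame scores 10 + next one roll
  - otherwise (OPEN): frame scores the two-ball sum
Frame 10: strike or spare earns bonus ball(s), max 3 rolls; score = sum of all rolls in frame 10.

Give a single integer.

Frame 1: OPEN (4+5=9). Cumulative: 9
Frame 2: STRIKE. 10 + next two rolls (10+9) = 29. Cumulative: 38
Frame 3: STRIKE. 10 + next two rolls (9+0) = 19. Cumulative: 57
Frame 4: OPEN (9+0=9). Cumulative: 66
Frame 5: OPEN (7+1=8). Cumulative: 74
Frame 6: SPARE (1+9=10). 10 + next roll (0) = 10. Cumulative: 84
Frame 7: SPARE (0+10=10). 10 + next roll (5) = 15. Cumulative: 99
Frame 8: SPARE (5+5=10). 10 + next roll (4) = 14. Cumulative: 113
Frame 9: OPEN (4+3=7). Cumulative: 120
Frame 10: OPEN. Sum of all frame-10 rolls (5+3) = 8. Cumulative: 128

Answer: 128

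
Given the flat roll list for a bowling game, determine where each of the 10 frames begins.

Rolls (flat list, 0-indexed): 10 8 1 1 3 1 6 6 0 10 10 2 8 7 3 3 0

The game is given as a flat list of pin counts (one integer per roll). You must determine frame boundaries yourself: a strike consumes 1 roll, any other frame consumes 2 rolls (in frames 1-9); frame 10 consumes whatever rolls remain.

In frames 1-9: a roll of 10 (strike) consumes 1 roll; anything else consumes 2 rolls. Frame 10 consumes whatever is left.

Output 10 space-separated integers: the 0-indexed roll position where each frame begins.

Frame 1 starts at roll index 0: roll=10 (strike), consumes 1 roll
Frame 2 starts at roll index 1: rolls=8,1 (sum=9), consumes 2 rolls
Frame 3 starts at roll index 3: rolls=1,3 (sum=4), consumes 2 rolls
Frame 4 starts at roll index 5: rolls=1,6 (sum=7), consumes 2 rolls
Frame 5 starts at roll index 7: rolls=6,0 (sum=6), consumes 2 rolls
Frame 6 starts at roll index 9: roll=10 (strike), consumes 1 roll
Frame 7 starts at roll index 10: roll=10 (strike), consumes 1 roll
Frame 8 starts at roll index 11: rolls=2,8 (sum=10), consumes 2 rolls
Frame 9 starts at roll index 13: rolls=7,3 (sum=10), consumes 2 rolls
Frame 10 starts at roll index 15: 2 remaining rolls

Answer: 0 1 3 5 7 9 10 11 13 15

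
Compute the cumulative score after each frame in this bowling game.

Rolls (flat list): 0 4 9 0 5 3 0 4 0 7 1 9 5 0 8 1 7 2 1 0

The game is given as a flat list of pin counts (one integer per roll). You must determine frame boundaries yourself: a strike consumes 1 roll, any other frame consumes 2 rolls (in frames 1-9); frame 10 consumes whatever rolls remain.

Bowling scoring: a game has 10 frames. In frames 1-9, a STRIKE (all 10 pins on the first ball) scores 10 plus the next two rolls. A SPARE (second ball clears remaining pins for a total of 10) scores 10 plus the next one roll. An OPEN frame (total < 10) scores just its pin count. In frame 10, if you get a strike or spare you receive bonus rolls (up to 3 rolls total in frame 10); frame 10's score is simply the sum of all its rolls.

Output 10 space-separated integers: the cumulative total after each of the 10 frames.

Answer: 4 13 21 25 32 47 52 61 70 71

Derivation:
Frame 1: OPEN (0+4=4). Cumulative: 4
Frame 2: OPEN (9+0=9). Cumulative: 13
Frame 3: OPEN (5+3=8). Cumulative: 21
Frame 4: OPEN (0+4=4). Cumulative: 25
Frame 5: OPEN (0+7=7). Cumulative: 32
Frame 6: SPARE (1+9=10). 10 + next roll (5) = 15. Cumulative: 47
Frame 7: OPEN (5+0=5). Cumulative: 52
Frame 8: OPEN (8+1=9). Cumulative: 61
Frame 9: OPEN (7+2=9). Cumulative: 70
Frame 10: OPEN. Sum of all frame-10 rolls (1+0) = 1. Cumulative: 71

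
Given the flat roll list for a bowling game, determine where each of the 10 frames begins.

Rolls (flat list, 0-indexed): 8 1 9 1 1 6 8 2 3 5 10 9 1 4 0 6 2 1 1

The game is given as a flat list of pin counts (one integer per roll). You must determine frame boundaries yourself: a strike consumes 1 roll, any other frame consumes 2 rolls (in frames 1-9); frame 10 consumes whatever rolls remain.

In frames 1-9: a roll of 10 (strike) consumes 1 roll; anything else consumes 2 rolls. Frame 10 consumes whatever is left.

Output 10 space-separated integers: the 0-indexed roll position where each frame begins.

Answer: 0 2 4 6 8 10 11 13 15 17

Derivation:
Frame 1 starts at roll index 0: rolls=8,1 (sum=9), consumes 2 rolls
Frame 2 starts at roll index 2: rolls=9,1 (sum=10), consumes 2 rolls
Frame 3 starts at roll index 4: rolls=1,6 (sum=7), consumes 2 rolls
Frame 4 starts at roll index 6: rolls=8,2 (sum=10), consumes 2 rolls
Frame 5 starts at roll index 8: rolls=3,5 (sum=8), consumes 2 rolls
Frame 6 starts at roll index 10: roll=10 (strike), consumes 1 roll
Frame 7 starts at roll index 11: rolls=9,1 (sum=10), consumes 2 rolls
Frame 8 starts at roll index 13: rolls=4,0 (sum=4), consumes 2 rolls
Frame 9 starts at roll index 15: rolls=6,2 (sum=8), consumes 2 rolls
Frame 10 starts at roll index 17: 2 remaining rolls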